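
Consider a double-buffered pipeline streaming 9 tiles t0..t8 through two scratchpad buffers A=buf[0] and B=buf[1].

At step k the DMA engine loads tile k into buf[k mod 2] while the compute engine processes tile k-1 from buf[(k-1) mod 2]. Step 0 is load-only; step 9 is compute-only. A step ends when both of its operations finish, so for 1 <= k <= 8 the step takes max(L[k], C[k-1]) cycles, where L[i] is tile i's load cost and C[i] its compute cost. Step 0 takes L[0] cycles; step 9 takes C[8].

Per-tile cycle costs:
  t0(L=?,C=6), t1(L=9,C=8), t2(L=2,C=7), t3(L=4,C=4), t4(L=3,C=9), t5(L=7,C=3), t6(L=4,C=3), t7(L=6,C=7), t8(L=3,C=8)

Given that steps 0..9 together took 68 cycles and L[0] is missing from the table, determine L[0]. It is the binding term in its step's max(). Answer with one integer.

L[0] = 6

step 0 → dur = L[0]=? = L[0]  (unknown; binding)
step 1 → dur = max(L[1]=9, C[0]=6) = 9
step 2 → dur = max(L[2]=2, C[1]=8) = 8
step 3 → dur = max(L[3]=4, C[2]=7) = 7
step 4 → dur = max(L[4]=3, C[3]=4) = 4
step 5 → dur = max(L[5]=7, C[4]=9) = 9
step 6 → dur = max(L[6]=4, C[5]=3) = 4
step 7 → dur = max(L[7]=6, C[6]=3) = 6
step 8 → dur = max(L[8]=3, C[7]=7) = 7
step 9 → dur = C[8]=8 = 8
sum of known step durations = 62
dur[0] = total - known = 68 - 62 = 6
L[0] is the binding max in step 0, so L[0] = dur[0] = 6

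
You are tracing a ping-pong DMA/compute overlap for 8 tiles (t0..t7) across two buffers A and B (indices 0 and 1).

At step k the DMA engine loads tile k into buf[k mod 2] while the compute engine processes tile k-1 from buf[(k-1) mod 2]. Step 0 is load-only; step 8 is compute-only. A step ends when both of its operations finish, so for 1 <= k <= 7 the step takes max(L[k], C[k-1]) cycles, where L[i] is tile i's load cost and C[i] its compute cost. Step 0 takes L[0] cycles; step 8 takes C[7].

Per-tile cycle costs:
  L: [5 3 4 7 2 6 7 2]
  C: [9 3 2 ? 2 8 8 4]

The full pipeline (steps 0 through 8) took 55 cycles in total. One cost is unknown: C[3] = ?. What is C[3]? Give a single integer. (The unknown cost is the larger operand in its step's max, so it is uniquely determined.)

C[3] = 4

step 0 → dur = L[0]=5 = 5
step 1 → dur = max(L[1]=3, C[0]=9) = 9
step 2 → dur = max(L[2]=4, C[1]=3) = 4
step 3 → dur = max(L[3]=7, C[2]=2) = 7
step 4 → dur = max(L[4]=2, C[3]=?) = C[3]  (unknown; binding)
step 5 → dur = max(L[5]=6, C[4]=2) = 6
step 6 → dur = max(L[6]=7, C[5]=8) = 8
step 7 → dur = max(L[7]=2, C[6]=8) = 8
step 8 → dur = C[7]=4 = 4
sum of known step durations = 51
dur[4] = total - known = 55 - 51 = 4
C[3] is the binding max in step 4, so C[3] = dur[4] = 4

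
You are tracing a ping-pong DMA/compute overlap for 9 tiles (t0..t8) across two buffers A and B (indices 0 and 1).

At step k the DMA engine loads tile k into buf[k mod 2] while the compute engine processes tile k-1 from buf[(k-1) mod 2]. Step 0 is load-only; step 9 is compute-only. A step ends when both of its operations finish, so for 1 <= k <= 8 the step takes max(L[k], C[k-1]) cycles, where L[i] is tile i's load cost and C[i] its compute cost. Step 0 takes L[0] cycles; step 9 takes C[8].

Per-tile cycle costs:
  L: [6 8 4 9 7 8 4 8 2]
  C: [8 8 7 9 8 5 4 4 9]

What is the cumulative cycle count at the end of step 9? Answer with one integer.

[0] DMA t0→A (6c) ∥ CU idle ⇒ 6c, clock 6
[1] DMA t1→B (8c) ∥ CU A:t0 (8c) ⇒ 8c, clock 14
[2] DMA t2→A (4c) ∥ CU B:t1 (8c) ⇒ 8c, clock 22
[3] DMA t3→B (9c) ∥ CU A:t2 (7c) ⇒ 9c, clock 31
[4] DMA t4→A (7c) ∥ CU B:t3 (9c) ⇒ 9c, clock 40
[5] DMA t5→B (8c) ∥ CU A:t4 (8c) ⇒ 8c, clock 48
[6] DMA t6→A (4c) ∥ CU B:t5 (5c) ⇒ 5c, clock 53
[7] DMA t7→B (8c) ∥ CU A:t6 (4c) ⇒ 8c, clock 61
[8] DMA t8→A (2c) ∥ CU B:t7 (4c) ⇒ 4c, clock 65
[9] DMA idle ∥ CU A:t8 (9c) ⇒ 9c, clock 74

end_cycle[9] = 74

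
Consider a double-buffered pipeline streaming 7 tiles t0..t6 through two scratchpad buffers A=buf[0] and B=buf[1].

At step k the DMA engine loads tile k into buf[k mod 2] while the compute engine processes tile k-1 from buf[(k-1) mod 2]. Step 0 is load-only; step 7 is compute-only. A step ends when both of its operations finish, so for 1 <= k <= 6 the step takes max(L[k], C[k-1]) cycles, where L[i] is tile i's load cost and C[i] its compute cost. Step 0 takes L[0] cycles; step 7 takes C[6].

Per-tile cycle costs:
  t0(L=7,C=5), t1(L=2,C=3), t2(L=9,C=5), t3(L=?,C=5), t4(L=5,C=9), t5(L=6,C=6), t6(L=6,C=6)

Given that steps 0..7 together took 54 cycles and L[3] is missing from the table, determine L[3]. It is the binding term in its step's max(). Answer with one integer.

step 0 = dur = L[0]=7 = 7
step 1 = dur = max(L[1]=2, C[0]=5) = 5
step 2 = dur = max(L[2]=9, C[1]=3) = 9
step 3 = dur = max(L[3]=?, C[2]=5) = L[3]  (unknown; binding)
step 4 = dur = max(L[4]=5, C[3]=5) = 5
step 5 = dur = max(L[5]=6, C[4]=9) = 9
step 6 = dur = max(L[6]=6, C[5]=6) = 6
step 7 = dur = C[6]=6 = 6
sum of known step durations = 47
dur[3] = total - known = 54 - 47 = 7
L[3] is the binding max in step 3, so L[3] = dur[3] = 7

L[3] = 7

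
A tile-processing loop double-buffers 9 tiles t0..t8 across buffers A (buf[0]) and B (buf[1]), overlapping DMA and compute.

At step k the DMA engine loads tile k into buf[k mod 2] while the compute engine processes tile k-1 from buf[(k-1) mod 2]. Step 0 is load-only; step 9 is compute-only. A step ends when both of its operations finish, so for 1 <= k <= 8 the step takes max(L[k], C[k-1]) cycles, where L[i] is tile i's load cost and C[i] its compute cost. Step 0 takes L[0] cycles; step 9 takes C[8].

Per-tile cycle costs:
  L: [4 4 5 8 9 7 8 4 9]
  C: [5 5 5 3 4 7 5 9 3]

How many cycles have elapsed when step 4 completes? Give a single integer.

end_cycle[4] = 31

k=0 load=t0/4c comp=- wait=4 total=4
k=1 load=t1/4c comp=t0/5c wait=5 total=9
k=2 load=t2/5c comp=t1/5c wait=5 total=14
k=3 load=t3/8c comp=t2/5c wait=8 total=22
k=4 load=t4/9c comp=t3/3c wait=9 total=31
k=5 load=t5/7c comp=t4/4c wait=7 total=38
k=6 load=t6/8c comp=t5/7c wait=8 total=46
k=7 load=t7/4c comp=t6/5c wait=5 total=51
k=8 load=t8/9c comp=t7/9c wait=9 total=60
k=9 load=- comp=t8/3c wait=3 total=63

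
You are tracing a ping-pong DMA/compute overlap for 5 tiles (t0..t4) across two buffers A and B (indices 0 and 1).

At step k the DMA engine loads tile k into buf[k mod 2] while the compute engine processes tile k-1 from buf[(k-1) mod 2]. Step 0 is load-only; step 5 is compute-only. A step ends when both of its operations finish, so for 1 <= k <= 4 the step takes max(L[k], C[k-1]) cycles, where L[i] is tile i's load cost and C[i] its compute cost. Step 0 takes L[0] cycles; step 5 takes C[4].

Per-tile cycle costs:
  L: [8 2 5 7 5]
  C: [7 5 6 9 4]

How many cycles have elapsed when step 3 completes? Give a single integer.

k=0 load=t0/8c comp=- wait=8 total=8
k=1 load=t1/2c comp=t0/7c wait=7 total=15
k=2 load=t2/5c comp=t1/5c wait=5 total=20
k=3 load=t3/7c comp=t2/6c wait=7 total=27
k=4 load=t4/5c comp=t3/9c wait=9 total=36
k=5 load=- comp=t4/4c wait=4 total=40

end_cycle[3] = 27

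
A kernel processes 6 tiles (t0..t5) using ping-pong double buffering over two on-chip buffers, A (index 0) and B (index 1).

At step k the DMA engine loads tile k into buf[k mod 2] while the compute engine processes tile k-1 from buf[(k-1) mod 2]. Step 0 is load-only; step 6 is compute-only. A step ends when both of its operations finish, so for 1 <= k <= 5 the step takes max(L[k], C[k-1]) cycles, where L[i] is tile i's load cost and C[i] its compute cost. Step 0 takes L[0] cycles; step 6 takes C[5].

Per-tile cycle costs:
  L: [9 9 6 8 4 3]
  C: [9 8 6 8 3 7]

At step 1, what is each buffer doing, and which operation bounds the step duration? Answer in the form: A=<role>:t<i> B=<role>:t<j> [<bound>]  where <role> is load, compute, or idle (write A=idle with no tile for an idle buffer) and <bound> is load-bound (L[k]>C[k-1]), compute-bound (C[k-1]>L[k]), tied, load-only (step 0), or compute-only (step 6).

step 0: L[0]=9 → dur=9, Σ=9 | A=load:t0 B=idle [load-only]
step 1: L[1]=9 C[0]=9 → dur=9, Σ=18 | A=compute:t0 B=load:t1 [tied]
step 2: L[2]=6 C[1]=8 → dur=8, Σ=26 | A=load:t2 B=compute:t1 [compute-bound]
step 3: L[3]=8 C[2]=6 → dur=8, Σ=34 | A=compute:t2 B=load:t3 [load-bound]
step 4: L[4]=4 C[3]=8 → dur=8, Σ=42 | A=load:t4 B=compute:t3 [compute-bound]
step 5: L[5]=3 C[4]=3 → dur=3, Σ=45 | A=compute:t4 B=load:t5 [tied]
step 6: C[5]=7 → dur=7, Σ=52 | A=idle B=compute:t5 [compute-only]

step 1: A=compute:t0 B=load:t1 [tied]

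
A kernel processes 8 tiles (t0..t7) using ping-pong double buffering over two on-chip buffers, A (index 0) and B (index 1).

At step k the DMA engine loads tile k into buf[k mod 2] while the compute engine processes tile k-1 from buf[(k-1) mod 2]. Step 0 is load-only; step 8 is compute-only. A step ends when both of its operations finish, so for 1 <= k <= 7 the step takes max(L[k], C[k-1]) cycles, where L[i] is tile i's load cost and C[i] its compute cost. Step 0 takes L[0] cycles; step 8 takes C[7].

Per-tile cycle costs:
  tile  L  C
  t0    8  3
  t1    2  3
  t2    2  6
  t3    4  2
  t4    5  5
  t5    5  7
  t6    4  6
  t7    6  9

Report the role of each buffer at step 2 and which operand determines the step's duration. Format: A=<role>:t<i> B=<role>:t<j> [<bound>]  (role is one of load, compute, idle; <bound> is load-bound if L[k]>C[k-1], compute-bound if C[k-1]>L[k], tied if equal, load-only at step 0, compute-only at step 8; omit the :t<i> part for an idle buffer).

  0. 8=8c; end=8; A:t0 B:-
  1. max(2,3)=3c; end=11; A:t0 B:t1
  2. max(2,3)=3c; end=14; A:t2 B:t1
  3. max(4,6)=6c; end=20; A:t2 B:t3
  4. max(5,2)=5c; end=25; A:t4 B:t3
  5. max(5,5)=5c; end=30; A:t4 B:t5
  6. max(4,7)=7c; end=37; A:t6 B:t5
  7. max(6,6)=6c; end=43; A:t6 B:t7
  8. 9=9c; end=52; A:t6 B:t7

step 2: A=load:t2 B=compute:t1 [compute-bound]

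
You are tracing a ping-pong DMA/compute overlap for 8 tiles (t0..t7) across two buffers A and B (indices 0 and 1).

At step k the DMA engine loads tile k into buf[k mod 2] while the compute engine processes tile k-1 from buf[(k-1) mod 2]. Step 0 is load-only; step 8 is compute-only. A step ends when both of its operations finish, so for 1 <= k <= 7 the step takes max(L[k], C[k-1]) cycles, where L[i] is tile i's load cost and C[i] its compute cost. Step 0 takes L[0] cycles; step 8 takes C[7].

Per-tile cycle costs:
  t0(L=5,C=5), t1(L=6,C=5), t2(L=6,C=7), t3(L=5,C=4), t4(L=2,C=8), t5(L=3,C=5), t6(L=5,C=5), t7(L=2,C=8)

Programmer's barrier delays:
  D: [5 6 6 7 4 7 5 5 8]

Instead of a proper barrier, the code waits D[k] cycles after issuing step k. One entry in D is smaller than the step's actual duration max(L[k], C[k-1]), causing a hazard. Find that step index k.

hazard at step 5

k=0 barrier L[0]=5→5c, D[0]=5 ok
k=1 barrier max(L[1]=6,C[0]=5)→6c, D[1]=6 ok
k=2 barrier max(L[2]=6,C[1]=5)→6c, D[2]=6 ok
k=3 barrier max(L[3]=5,C[2]=7)→7c, D[3]=7 ok
k=4 barrier max(L[4]=2,C[3]=4)→4c, D[4]=4 ok
k=5 barrier max(L[5]=3,C[4]=8)→8c, D[5]=7 SHORT
k=6 barrier max(L[6]=5,C[5]=5)→5c, D[6]=5 ok
k=7 barrier max(L[7]=2,C[6]=5)→5c, D[7]=5 ok
k=8 barrier C[7]=8→8c, D[8]=8 ok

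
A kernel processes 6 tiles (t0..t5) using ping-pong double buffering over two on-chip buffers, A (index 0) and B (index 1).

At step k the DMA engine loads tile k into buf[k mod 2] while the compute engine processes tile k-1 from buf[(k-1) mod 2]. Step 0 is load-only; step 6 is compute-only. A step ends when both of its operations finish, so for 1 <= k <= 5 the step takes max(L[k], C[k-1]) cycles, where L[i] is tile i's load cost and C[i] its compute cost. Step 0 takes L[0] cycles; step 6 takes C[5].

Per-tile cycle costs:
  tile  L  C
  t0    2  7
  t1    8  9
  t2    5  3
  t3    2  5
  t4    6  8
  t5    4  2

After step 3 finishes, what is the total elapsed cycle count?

  0. 2=2c; end=2; A:t0 B:-
  1. max(8,7)=8c; end=10; A:t0 B:t1
  2. max(5,9)=9c; end=19; A:t2 B:t1
  3. max(2,3)=3c; end=22; A:t2 B:t3
  4. max(6,5)=6c; end=28; A:t4 B:t3
  5. max(4,8)=8c; end=36; A:t4 B:t5
  6. 2=2c; end=38; A:t4 B:t5

end_cycle[3] = 22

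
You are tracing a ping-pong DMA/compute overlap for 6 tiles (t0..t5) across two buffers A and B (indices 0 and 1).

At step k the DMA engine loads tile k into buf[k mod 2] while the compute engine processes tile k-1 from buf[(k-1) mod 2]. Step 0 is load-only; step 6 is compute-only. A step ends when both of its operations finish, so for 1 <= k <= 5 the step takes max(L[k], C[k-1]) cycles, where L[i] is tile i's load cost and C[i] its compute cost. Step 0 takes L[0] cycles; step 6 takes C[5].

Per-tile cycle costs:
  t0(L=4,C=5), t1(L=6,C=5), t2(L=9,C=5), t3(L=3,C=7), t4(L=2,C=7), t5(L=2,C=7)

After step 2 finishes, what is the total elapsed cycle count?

k=0 load=t0/4c comp=- wait=4 total=4
k=1 load=t1/6c comp=t0/5c wait=6 total=10
k=2 load=t2/9c comp=t1/5c wait=9 total=19
k=3 load=t3/3c comp=t2/5c wait=5 total=24
k=4 load=t4/2c comp=t3/7c wait=7 total=31
k=5 load=t5/2c comp=t4/7c wait=7 total=38
k=6 load=- comp=t5/7c wait=7 total=45

end_cycle[2] = 19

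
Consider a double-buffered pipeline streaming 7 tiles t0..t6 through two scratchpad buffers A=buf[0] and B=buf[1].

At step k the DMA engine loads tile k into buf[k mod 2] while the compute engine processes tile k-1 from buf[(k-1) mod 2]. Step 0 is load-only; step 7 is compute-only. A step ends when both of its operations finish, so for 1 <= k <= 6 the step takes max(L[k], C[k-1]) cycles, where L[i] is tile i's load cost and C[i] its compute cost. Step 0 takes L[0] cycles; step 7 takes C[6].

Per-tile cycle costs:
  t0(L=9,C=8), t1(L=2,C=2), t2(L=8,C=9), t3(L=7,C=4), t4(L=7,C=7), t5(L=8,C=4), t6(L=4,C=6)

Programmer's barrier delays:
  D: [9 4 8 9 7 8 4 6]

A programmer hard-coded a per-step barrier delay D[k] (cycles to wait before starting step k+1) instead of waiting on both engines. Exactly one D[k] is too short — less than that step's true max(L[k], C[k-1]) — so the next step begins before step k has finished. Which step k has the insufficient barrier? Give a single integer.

hazard at step 1

[0] required=L[0]=9=9 vs D=9 ok
[1] required=max(L[1]=2,C[0]=8)=8 vs D=4 SHORT
[2] required=max(L[2]=8,C[1]=2)=8 vs D=8 ok
[3] required=max(L[3]=7,C[2]=9)=9 vs D=9 ok
[4] required=max(L[4]=7,C[3]=4)=7 vs D=7 ok
[5] required=max(L[5]=8,C[4]=7)=8 vs D=8 ok
[6] required=max(L[6]=4,C[5]=4)=4 vs D=4 ok
[7] required=C[6]=6=6 vs D=6 ok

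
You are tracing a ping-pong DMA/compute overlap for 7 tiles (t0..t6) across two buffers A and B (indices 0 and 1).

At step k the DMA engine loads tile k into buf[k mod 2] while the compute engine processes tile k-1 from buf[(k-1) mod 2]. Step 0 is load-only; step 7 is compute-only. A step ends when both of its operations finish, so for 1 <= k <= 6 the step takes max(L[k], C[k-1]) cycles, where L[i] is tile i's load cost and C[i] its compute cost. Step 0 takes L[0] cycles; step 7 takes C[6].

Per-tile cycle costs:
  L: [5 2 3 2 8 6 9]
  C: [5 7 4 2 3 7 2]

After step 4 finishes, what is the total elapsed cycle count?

end_cycle[4] = 29

step 0: L[0]=5 → dur=5, Σ=5 | A=load:t0 B=idle [load-only]
step 1: L[1]=2 C[0]=5 → dur=5, Σ=10 | A=compute:t0 B=load:t1 [compute-bound]
step 2: L[2]=3 C[1]=7 → dur=7, Σ=17 | A=load:t2 B=compute:t1 [compute-bound]
step 3: L[3]=2 C[2]=4 → dur=4, Σ=21 | A=compute:t2 B=load:t3 [compute-bound]
step 4: L[4]=8 C[3]=2 → dur=8, Σ=29 | A=load:t4 B=compute:t3 [load-bound]
step 5: L[5]=6 C[4]=3 → dur=6, Σ=35 | A=compute:t4 B=load:t5 [load-bound]
step 6: L[6]=9 C[5]=7 → dur=9, Σ=44 | A=load:t6 B=compute:t5 [load-bound]
step 7: C[6]=2 → dur=2, Σ=46 | A=compute:t6 B=idle [compute-only]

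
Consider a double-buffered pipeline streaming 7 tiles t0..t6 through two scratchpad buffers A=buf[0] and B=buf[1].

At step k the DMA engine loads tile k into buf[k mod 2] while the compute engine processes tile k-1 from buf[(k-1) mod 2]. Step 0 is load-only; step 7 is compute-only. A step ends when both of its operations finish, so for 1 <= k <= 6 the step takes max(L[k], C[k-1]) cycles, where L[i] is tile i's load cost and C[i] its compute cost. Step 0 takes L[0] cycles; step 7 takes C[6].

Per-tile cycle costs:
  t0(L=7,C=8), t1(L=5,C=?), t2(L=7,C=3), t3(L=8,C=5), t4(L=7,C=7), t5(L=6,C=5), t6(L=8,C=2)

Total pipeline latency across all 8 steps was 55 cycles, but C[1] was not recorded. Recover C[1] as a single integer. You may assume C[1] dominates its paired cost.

step 0 = dur = L[0]=7 = 7
step 1 = dur = max(L[1]=5, C[0]=8) = 8
step 2 = dur = max(L[2]=7, C[1]=?) = C[1]  (unknown; binding)
step 3 = dur = max(L[3]=8, C[2]=3) = 8
step 4 = dur = max(L[4]=7, C[3]=5) = 7
step 5 = dur = max(L[5]=6, C[4]=7) = 7
step 6 = dur = max(L[6]=8, C[5]=5) = 8
step 7 = dur = C[6]=2 = 2
sum of known step durations = 47
dur[2] = total - known = 55 - 47 = 8
C[1] is the binding max in step 2, so C[1] = dur[2] = 8

C[1] = 8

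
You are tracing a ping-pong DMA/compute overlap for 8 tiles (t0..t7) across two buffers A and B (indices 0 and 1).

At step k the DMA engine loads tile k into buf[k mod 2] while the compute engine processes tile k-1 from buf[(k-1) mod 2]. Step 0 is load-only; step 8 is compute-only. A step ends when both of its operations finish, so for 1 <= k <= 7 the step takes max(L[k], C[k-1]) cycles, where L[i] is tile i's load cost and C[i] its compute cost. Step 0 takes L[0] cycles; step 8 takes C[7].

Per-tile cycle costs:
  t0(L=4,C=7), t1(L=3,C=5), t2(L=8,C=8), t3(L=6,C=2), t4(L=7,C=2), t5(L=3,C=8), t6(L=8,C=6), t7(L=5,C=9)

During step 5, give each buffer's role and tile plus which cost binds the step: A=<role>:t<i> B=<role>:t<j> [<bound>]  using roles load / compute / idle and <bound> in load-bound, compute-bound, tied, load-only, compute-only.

k=0 load=t0/4c comp=- wait=4 total=4
k=1 load=t1/3c comp=t0/7c wait=7 total=11
k=2 load=t2/8c comp=t1/5c wait=8 total=19
k=3 load=t3/6c comp=t2/8c wait=8 total=27
k=4 load=t4/7c comp=t3/2c wait=7 total=34
k=5 load=t5/3c comp=t4/2c wait=3 total=37
k=6 load=t6/8c comp=t5/8c wait=8 total=45
k=7 load=t7/5c comp=t6/6c wait=6 total=51
k=8 load=- comp=t7/9c wait=9 total=60

step 5: A=compute:t4 B=load:t5 [load-bound]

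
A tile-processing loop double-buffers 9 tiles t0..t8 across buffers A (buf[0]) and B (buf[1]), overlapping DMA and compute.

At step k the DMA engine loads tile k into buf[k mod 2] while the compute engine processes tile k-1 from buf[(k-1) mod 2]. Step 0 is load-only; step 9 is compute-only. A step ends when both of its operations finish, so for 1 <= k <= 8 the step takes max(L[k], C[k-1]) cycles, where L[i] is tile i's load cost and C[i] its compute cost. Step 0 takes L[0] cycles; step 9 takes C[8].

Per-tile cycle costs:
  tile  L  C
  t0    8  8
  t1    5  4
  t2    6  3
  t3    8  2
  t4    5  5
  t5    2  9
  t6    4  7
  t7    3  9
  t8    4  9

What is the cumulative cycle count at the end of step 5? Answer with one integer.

k=0 load=t0/8c comp=- wait=8 total=8
k=1 load=t1/5c comp=t0/8c wait=8 total=16
k=2 load=t2/6c comp=t1/4c wait=6 total=22
k=3 load=t3/8c comp=t2/3c wait=8 total=30
k=4 load=t4/5c comp=t3/2c wait=5 total=35
k=5 load=t5/2c comp=t4/5c wait=5 total=40
k=6 load=t6/4c comp=t5/9c wait=9 total=49
k=7 load=t7/3c comp=t6/7c wait=7 total=56
k=8 load=t8/4c comp=t7/9c wait=9 total=65
k=9 load=- comp=t8/9c wait=9 total=74

end_cycle[5] = 40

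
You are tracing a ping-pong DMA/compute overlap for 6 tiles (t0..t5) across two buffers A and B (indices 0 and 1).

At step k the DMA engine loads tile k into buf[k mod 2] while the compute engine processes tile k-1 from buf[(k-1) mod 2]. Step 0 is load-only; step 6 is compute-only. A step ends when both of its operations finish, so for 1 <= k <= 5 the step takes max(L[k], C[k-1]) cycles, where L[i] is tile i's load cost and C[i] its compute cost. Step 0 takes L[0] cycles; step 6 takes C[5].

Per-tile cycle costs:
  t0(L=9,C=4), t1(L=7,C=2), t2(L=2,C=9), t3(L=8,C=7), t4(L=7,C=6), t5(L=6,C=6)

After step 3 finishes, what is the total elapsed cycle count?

k=0 load=t0/9c comp=- wait=9 total=9
k=1 load=t1/7c comp=t0/4c wait=7 total=16
k=2 load=t2/2c comp=t1/2c wait=2 total=18
k=3 load=t3/8c comp=t2/9c wait=9 total=27
k=4 load=t4/7c comp=t3/7c wait=7 total=34
k=5 load=t5/6c comp=t4/6c wait=6 total=40
k=6 load=- comp=t5/6c wait=6 total=46

end_cycle[3] = 27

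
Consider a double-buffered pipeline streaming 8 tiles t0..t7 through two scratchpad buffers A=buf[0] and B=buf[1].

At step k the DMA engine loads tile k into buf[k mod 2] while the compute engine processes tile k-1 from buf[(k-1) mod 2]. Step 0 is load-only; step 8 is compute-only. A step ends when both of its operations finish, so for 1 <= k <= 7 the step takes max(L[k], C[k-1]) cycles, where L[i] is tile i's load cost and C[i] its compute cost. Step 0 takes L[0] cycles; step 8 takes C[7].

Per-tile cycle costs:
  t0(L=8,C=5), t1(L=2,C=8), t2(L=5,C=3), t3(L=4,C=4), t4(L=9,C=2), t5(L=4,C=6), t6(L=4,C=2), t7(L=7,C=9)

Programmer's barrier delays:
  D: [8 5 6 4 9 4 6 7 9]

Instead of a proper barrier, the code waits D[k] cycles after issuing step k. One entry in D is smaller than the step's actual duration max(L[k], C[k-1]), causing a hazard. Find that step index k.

[0] required=L[0]=8=8 vs D=8 ok
[1] required=max(L[1]=2,C[0]=5)=5 vs D=5 ok
[2] required=max(L[2]=5,C[1]=8)=8 vs D=6 SHORT
[3] required=max(L[3]=4,C[2]=3)=4 vs D=4 ok
[4] required=max(L[4]=9,C[3]=4)=9 vs D=9 ok
[5] required=max(L[5]=4,C[4]=2)=4 vs D=4 ok
[6] required=max(L[6]=4,C[5]=6)=6 vs D=6 ok
[7] required=max(L[7]=7,C[6]=2)=7 vs D=7 ok
[8] required=C[7]=9=9 vs D=9 ok

hazard at step 2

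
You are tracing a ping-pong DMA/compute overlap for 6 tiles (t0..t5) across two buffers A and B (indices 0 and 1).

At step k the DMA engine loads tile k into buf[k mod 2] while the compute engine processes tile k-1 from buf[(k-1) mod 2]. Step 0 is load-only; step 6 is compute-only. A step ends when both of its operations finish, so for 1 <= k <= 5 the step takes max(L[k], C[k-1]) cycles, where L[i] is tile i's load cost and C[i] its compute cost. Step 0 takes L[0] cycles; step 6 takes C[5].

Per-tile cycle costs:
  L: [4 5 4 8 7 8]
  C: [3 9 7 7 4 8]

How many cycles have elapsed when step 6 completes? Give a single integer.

end_cycle[6] = 49

[0] DMA t0→A (4c) ∥ CU idle ⇒ 4c, clock 4
[1] DMA t1→B (5c) ∥ CU A:t0 (3c) ⇒ 5c, clock 9
[2] DMA t2→A (4c) ∥ CU B:t1 (9c) ⇒ 9c, clock 18
[3] DMA t3→B (8c) ∥ CU A:t2 (7c) ⇒ 8c, clock 26
[4] DMA t4→A (7c) ∥ CU B:t3 (7c) ⇒ 7c, clock 33
[5] DMA t5→B (8c) ∥ CU A:t4 (4c) ⇒ 8c, clock 41
[6] DMA idle ∥ CU B:t5 (8c) ⇒ 8c, clock 49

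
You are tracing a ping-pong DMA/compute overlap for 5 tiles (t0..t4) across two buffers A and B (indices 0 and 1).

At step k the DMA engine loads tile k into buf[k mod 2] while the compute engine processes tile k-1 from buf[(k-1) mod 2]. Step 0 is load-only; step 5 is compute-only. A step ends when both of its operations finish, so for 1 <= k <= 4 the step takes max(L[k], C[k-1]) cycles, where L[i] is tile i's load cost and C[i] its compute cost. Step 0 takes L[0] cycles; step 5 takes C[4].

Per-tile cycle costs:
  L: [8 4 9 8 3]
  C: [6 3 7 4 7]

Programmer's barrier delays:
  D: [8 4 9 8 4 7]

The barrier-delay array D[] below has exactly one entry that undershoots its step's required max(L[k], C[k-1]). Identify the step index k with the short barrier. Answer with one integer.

hazard at step 1

[0] required=L[0]=8=8 vs D=8 ok
[1] required=max(L[1]=4,C[0]=6)=6 vs D=4 SHORT
[2] required=max(L[2]=9,C[1]=3)=9 vs D=9 ok
[3] required=max(L[3]=8,C[2]=7)=8 vs D=8 ok
[4] required=max(L[4]=3,C[3]=4)=4 vs D=4 ok
[5] required=C[4]=7=7 vs D=7 ok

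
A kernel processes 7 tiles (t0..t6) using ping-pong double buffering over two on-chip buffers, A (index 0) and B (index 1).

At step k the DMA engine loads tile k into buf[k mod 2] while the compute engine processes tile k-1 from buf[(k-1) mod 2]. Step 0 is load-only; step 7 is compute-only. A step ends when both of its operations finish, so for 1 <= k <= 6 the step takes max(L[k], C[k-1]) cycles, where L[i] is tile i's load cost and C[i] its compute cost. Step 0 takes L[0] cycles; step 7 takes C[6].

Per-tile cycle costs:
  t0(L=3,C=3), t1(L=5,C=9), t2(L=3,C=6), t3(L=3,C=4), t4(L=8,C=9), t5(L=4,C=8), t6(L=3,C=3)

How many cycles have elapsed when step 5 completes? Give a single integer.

step 0: L[0]=3 → dur=3, Σ=3 | A=load:t0 B=idle [load-only]
step 1: L[1]=5 C[0]=3 → dur=5, Σ=8 | A=compute:t0 B=load:t1 [load-bound]
step 2: L[2]=3 C[1]=9 → dur=9, Σ=17 | A=load:t2 B=compute:t1 [compute-bound]
step 3: L[3]=3 C[2]=6 → dur=6, Σ=23 | A=compute:t2 B=load:t3 [compute-bound]
step 4: L[4]=8 C[3]=4 → dur=8, Σ=31 | A=load:t4 B=compute:t3 [load-bound]
step 5: L[5]=4 C[4]=9 → dur=9, Σ=40 | A=compute:t4 B=load:t5 [compute-bound]
step 6: L[6]=3 C[5]=8 → dur=8, Σ=48 | A=load:t6 B=compute:t5 [compute-bound]
step 7: C[6]=3 → dur=3, Σ=51 | A=compute:t6 B=idle [compute-only]

end_cycle[5] = 40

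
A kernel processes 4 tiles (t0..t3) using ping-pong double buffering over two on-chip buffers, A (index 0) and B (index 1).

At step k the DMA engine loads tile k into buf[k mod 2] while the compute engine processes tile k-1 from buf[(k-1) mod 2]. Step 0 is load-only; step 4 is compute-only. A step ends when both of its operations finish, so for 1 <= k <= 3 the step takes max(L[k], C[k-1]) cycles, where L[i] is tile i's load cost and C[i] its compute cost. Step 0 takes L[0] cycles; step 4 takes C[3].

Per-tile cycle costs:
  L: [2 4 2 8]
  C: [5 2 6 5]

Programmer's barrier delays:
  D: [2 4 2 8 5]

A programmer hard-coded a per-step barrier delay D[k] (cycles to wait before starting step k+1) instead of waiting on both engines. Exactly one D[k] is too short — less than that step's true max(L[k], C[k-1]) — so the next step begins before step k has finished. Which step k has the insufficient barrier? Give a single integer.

[0] required=L[0]=2=2 vs D=2 ok
[1] required=max(L[1]=4,C[0]=5)=5 vs D=4 SHORT
[2] required=max(L[2]=2,C[1]=2)=2 vs D=2 ok
[3] required=max(L[3]=8,C[2]=6)=8 vs D=8 ok
[4] required=C[3]=5=5 vs D=5 ok

hazard at step 1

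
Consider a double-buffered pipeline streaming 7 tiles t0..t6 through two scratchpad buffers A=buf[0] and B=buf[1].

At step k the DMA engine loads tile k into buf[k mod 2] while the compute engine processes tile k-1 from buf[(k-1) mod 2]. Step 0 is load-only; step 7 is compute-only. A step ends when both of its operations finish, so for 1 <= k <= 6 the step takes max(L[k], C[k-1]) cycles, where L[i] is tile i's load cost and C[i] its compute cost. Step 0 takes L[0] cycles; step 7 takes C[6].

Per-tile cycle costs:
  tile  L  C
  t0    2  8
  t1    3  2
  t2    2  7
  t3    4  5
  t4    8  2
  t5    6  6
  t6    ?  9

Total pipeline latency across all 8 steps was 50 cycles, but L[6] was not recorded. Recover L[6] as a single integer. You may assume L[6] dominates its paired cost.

L[6] = 8

step 0: dur = L[0]=2 = 2
step 1: dur = max(L[1]=3, C[0]=8) = 8
step 2: dur = max(L[2]=2, C[1]=2) = 2
step 3: dur = max(L[3]=4, C[2]=7) = 7
step 4: dur = max(L[4]=8, C[3]=5) = 8
step 5: dur = max(L[5]=6, C[4]=2) = 6
step 6: dur = max(L[6]=?, C[5]=6) = L[6]  (unknown; binding)
step 7: dur = C[6]=9 = 9
sum of known step durations = 42
dur[6] = total - known = 50 - 42 = 8
L[6] is the binding max in step 6, so L[6] = dur[6] = 8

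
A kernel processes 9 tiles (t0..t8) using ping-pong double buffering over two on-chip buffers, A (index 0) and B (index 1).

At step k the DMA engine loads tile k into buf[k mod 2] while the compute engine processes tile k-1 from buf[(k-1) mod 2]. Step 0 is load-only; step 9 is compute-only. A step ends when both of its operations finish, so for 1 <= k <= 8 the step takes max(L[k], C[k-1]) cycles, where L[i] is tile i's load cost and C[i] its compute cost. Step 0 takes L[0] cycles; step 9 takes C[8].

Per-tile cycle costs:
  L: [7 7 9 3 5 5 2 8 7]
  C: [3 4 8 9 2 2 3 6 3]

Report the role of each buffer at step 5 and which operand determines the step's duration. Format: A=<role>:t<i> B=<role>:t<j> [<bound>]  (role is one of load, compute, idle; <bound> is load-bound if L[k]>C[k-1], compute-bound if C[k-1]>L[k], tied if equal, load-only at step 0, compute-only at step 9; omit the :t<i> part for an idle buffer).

k=0 load=t0/7c comp=- wait=7 total=7
k=1 load=t1/7c comp=t0/3c wait=7 total=14
k=2 load=t2/9c comp=t1/4c wait=9 total=23
k=3 load=t3/3c comp=t2/8c wait=8 total=31
k=4 load=t4/5c comp=t3/9c wait=9 total=40
k=5 load=t5/5c comp=t4/2c wait=5 total=45
k=6 load=t6/2c comp=t5/2c wait=2 total=47
k=7 load=t7/8c comp=t6/3c wait=8 total=55
k=8 load=t8/7c comp=t7/6c wait=7 total=62
k=9 load=- comp=t8/3c wait=3 total=65

step 5: A=compute:t4 B=load:t5 [load-bound]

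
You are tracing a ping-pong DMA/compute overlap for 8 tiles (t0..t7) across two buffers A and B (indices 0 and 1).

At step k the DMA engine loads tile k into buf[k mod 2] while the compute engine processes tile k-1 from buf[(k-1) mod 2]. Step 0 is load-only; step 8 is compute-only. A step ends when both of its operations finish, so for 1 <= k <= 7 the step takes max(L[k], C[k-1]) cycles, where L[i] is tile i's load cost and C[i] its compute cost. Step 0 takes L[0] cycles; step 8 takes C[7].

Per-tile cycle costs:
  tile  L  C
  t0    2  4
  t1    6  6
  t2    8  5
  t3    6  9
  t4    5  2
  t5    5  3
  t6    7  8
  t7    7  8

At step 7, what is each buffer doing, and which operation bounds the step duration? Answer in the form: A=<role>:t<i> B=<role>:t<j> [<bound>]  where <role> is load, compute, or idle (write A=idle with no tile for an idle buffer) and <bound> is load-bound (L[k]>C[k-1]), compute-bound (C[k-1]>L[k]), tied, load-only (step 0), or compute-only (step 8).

  0. 2=2c; end=2; A:t0 B:-
  1. max(6,4)=6c; end=8; A:t0 B:t1
  2. max(8,6)=8c; end=16; A:t2 B:t1
  3. max(6,5)=6c; end=22; A:t2 B:t3
  4. max(5,9)=9c; end=31; A:t4 B:t3
  5. max(5,2)=5c; end=36; A:t4 B:t5
  6. max(7,3)=7c; end=43; A:t6 B:t5
  7. max(7,8)=8c; end=51; A:t6 B:t7
  8. 8=8c; end=59; A:t6 B:t7

step 7: A=compute:t6 B=load:t7 [compute-bound]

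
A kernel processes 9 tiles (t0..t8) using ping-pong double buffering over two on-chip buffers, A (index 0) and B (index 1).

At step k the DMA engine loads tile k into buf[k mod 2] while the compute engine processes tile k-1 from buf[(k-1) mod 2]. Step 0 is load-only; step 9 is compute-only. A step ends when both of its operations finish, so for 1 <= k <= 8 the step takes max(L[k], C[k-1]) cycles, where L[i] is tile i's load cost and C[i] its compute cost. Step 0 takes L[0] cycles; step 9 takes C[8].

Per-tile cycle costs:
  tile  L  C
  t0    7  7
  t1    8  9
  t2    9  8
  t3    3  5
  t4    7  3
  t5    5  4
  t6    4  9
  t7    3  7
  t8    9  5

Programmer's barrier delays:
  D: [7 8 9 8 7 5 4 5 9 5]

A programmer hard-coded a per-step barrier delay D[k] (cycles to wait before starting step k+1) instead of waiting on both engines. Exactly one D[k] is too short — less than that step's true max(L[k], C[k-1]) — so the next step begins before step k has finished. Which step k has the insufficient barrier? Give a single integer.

hazard at step 7

k=0 barrier L[0]=7→7c, D[0]=7 ok
k=1 barrier max(L[1]=8,C[0]=7)→8c, D[1]=8 ok
k=2 barrier max(L[2]=9,C[1]=9)→9c, D[2]=9 ok
k=3 barrier max(L[3]=3,C[2]=8)→8c, D[3]=8 ok
k=4 barrier max(L[4]=7,C[3]=5)→7c, D[4]=7 ok
k=5 barrier max(L[5]=5,C[4]=3)→5c, D[5]=5 ok
k=6 barrier max(L[6]=4,C[5]=4)→4c, D[6]=4 ok
k=7 barrier max(L[7]=3,C[6]=9)→9c, D[7]=5 SHORT
k=8 barrier max(L[8]=9,C[7]=7)→9c, D[8]=9 ok
k=9 barrier C[8]=5→5c, D[9]=5 ok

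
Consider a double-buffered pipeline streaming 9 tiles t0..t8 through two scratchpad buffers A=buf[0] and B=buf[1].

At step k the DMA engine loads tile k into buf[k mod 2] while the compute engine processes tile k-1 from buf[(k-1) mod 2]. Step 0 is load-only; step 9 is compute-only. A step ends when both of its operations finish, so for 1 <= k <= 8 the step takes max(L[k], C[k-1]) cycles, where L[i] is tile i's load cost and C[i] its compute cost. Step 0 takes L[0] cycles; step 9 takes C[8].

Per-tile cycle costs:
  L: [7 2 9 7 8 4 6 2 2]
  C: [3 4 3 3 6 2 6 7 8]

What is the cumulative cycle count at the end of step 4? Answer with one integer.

end_cycle[4] = 34

  0. 7=7c; end=7; A:t0 B:-
  1. max(2,3)=3c; end=10; A:t0 B:t1
  2. max(9,4)=9c; end=19; A:t2 B:t1
  3. max(7,3)=7c; end=26; A:t2 B:t3
  4. max(8,3)=8c; end=34; A:t4 B:t3
  5. max(4,6)=6c; end=40; A:t4 B:t5
  6. max(6,2)=6c; end=46; A:t6 B:t5
  7. max(2,6)=6c; end=52; A:t6 B:t7
  8. max(2,7)=7c; end=59; A:t8 B:t7
  9. 8=8c; end=67; A:t8 B:t7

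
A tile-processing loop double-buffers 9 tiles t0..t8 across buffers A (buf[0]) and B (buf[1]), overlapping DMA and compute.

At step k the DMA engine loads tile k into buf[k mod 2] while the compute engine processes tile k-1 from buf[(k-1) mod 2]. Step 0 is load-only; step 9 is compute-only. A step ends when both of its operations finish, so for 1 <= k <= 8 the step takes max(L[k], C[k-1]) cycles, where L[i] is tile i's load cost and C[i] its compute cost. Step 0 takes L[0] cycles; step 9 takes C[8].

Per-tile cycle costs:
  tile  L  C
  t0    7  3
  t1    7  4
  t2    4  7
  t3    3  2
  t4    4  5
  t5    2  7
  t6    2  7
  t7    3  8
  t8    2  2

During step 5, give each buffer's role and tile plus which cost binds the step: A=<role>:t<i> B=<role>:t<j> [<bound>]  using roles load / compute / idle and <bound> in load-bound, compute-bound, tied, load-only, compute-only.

step 0: L[0]=7 → dur=7, Σ=7 | A=load:t0 B=idle [load-only]
step 1: L[1]=7 C[0]=3 → dur=7, Σ=14 | A=compute:t0 B=load:t1 [load-bound]
step 2: L[2]=4 C[1]=4 → dur=4, Σ=18 | A=load:t2 B=compute:t1 [tied]
step 3: L[3]=3 C[2]=7 → dur=7, Σ=25 | A=compute:t2 B=load:t3 [compute-bound]
step 4: L[4]=4 C[3]=2 → dur=4, Σ=29 | A=load:t4 B=compute:t3 [load-bound]
step 5: L[5]=2 C[4]=5 → dur=5, Σ=34 | A=compute:t4 B=load:t5 [compute-bound]
step 6: L[6]=2 C[5]=7 → dur=7, Σ=41 | A=load:t6 B=compute:t5 [compute-bound]
step 7: L[7]=3 C[6]=7 → dur=7, Σ=48 | A=compute:t6 B=load:t7 [compute-bound]
step 8: L[8]=2 C[7]=8 → dur=8, Σ=56 | A=load:t8 B=compute:t7 [compute-bound]
step 9: C[8]=2 → dur=2, Σ=58 | A=compute:t8 B=idle [compute-only]

step 5: A=compute:t4 B=load:t5 [compute-bound]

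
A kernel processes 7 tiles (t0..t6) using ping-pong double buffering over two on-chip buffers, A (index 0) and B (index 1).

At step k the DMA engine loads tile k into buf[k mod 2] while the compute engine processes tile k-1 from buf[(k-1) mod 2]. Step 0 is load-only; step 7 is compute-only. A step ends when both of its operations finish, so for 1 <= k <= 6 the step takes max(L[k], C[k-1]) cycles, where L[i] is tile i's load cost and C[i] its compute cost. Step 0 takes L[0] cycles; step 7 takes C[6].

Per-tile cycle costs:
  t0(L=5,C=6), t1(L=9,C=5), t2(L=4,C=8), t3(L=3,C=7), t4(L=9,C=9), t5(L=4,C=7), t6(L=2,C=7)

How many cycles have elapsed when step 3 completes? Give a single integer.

end_cycle[3] = 27

step 0: L[0]=5 → dur=5, Σ=5 | A=load:t0 B=idle [load-only]
step 1: L[1]=9 C[0]=6 → dur=9, Σ=14 | A=compute:t0 B=load:t1 [load-bound]
step 2: L[2]=4 C[1]=5 → dur=5, Σ=19 | A=load:t2 B=compute:t1 [compute-bound]
step 3: L[3]=3 C[2]=8 → dur=8, Σ=27 | A=compute:t2 B=load:t3 [compute-bound]
step 4: L[4]=9 C[3]=7 → dur=9, Σ=36 | A=load:t4 B=compute:t3 [load-bound]
step 5: L[5]=4 C[4]=9 → dur=9, Σ=45 | A=compute:t4 B=load:t5 [compute-bound]
step 6: L[6]=2 C[5]=7 → dur=7, Σ=52 | A=load:t6 B=compute:t5 [compute-bound]
step 7: C[6]=7 → dur=7, Σ=59 | A=compute:t6 B=idle [compute-only]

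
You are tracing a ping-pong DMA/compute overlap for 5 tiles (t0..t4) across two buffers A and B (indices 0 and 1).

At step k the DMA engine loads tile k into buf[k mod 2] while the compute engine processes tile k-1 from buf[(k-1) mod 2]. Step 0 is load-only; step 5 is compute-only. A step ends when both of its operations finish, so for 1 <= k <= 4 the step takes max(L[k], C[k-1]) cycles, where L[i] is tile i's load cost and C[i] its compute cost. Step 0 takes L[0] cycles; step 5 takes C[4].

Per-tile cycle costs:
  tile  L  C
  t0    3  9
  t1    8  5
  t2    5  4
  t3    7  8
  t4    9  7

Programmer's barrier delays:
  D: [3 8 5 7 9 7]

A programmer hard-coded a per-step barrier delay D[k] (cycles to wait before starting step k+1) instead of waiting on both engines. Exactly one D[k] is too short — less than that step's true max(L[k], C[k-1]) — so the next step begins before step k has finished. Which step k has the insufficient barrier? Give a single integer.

hazard at step 1

[0] required=L[0]=3=3 vs D=3 ok
[1] required=max(L[1]=8,C[0]=9)=9 vs D=8 SHORT
[2] required=max(L[2]=5,C[1]=5)=5 vs D=5 ok
[3] required=max(L[3]=7,C[2]=4)=7 vs D=7 ok
[4] required=max(L[4]=9,C[3]=8)=9 vs D=9 ok
[5] required=C[4]=7=7 vs D=7 ok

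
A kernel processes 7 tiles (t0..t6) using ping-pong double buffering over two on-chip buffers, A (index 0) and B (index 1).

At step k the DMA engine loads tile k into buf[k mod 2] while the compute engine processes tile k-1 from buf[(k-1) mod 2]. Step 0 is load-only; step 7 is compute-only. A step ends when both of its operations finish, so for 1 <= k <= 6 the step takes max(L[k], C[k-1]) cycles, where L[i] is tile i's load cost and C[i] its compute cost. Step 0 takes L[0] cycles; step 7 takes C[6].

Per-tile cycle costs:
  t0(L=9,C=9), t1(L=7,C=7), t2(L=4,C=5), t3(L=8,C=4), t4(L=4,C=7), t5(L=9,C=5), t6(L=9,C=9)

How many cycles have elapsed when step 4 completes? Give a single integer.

step 0: L[0]=9 → dur=9, Σ=9 | A=load:t0 B=idle [load-only]
step 1: L[1]=7 C[0]=9 → dur=9, Σ=18 | A=compute:t0 B=load:t1 [compute-bound]
step 2: L[2]=4 C[1]=7 → dur=7, Σ=25 | A=load:t2 B=compute:t1 [compute-bound]
step 3: L[3]=8 C[2]=5 → dur=8, Σ=33 | A=compute:t2 B=load:t3 [load-bound]
step 4: L[4]=4 C[3]=4 → dur=4, Σ=37 | A=load:t4 B=compute:t3 [tied]
step 5: L[5]=9 C[4]=7 → dur=9, Σ=46 | A=compute:t4 B=load:t5 [load-bound]
step 6: L[6]=9 C[5]=5 → dur=9, Σ=55 | A=load:t6 B=compute:t5 [load-bound]
step 7: C[6]=9 → dur=9, Σ=64 | A=compute:t6 B=idle [compute-only]

end_cycle[4] = 37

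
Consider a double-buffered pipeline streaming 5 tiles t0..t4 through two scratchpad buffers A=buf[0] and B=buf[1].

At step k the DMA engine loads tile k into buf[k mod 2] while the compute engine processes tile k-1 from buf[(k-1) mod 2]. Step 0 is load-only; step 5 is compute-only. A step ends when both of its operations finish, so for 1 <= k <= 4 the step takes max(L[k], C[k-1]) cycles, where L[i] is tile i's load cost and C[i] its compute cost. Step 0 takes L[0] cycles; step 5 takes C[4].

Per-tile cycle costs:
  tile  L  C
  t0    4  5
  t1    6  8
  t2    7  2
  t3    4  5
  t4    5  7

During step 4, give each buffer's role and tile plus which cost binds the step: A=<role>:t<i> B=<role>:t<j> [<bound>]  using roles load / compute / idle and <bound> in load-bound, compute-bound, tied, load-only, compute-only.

k=0 load=t0/4c comp=- wait=4 total=4
k=1 load=t1/6c comp=t0/5c wait=6 total=10
k=2 load=t2/7c comp=t1/8c wait=8 total=18
k=3 load=t3/4c comp=t2/2c wait=4 total=22
k=4 load=t4/5c comp=t3/5c wait=5 total=27
k=5 load=- comp=t4/7c wait=7 total=34

step 4: A=load:t4 B=compute:t3 [tied]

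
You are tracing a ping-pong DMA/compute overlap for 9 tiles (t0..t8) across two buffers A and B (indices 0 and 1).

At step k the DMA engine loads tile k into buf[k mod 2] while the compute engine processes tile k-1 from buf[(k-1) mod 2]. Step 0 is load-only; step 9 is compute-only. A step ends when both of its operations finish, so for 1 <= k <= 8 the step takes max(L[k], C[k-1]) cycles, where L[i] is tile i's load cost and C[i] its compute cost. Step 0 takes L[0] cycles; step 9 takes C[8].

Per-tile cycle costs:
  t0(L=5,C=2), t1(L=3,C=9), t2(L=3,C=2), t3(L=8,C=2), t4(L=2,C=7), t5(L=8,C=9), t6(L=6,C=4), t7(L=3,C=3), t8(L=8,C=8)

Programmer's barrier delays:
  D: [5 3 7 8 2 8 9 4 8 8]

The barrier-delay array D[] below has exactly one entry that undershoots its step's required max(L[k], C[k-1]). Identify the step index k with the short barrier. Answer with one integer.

hazard at step 2

[0] required=L[0]=5=5 vs D=5 ok
[1] required=max(L[1]=3,C[0]=2)=3 vs D=3 ok
[2] required=max(L[2]=3,C[1]=9)=9 vs D=7 SHORT
[3] required=max(L[3]=8,C[2]=2)=8 vs D=8 ok
[4] required=max(L[4]=2,C[3]=2)=2 vs D=2 ok
[5] required=max(L[5]=8,C[4]=7)=8 vs D=8 ok
[6] required=max(L[6]=6,C[5]=9)=9 vs D=9 ok
[7] required=max(L[7]=3,C[6]=4)=4 vs D=4 ok
[8] required=max(L[8]=8,C[7]=3)=8 vs D=8 ok
[9] required=C[8]=8=8 vs D=8 ok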